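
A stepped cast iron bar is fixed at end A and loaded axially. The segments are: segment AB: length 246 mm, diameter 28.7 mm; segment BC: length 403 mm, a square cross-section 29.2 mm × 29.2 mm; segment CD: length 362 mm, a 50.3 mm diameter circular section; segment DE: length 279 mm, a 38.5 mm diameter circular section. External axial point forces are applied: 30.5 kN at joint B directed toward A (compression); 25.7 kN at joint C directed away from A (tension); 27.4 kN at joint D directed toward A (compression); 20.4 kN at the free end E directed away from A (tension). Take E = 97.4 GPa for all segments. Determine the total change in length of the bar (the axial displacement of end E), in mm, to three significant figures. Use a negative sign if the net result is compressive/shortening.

0.0818 mm

Internal axial forces (sectioning from the free end, tension +): N_DE = 20.4 kN, N_CD = -7 kN, N_BC = 18.7 kN, N_AB = -11.8 kN.
A_AB = 646.9 mm².
A_BC = 852.6 mm².
A_CD = 1987 mm².
A_DE = 1164 mm².
δ_AB = -11800·246/(646.9·97400) = -0.04607 mm
δ_BC = 18700·403/(852.6·97400) = 0.09074 mm
δ_CD = -7000·362/(1987·97400) = -0.01309 mm
δ_DE = 20400·279/(1164·97400) = 0.0502 mm
δ = Σδ_i = 0.08178 mm.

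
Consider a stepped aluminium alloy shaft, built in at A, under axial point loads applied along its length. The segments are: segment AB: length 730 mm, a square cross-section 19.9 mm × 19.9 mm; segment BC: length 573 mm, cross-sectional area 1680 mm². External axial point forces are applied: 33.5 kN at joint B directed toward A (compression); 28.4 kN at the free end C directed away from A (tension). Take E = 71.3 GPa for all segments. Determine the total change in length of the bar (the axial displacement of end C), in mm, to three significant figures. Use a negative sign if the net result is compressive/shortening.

Internal axial forces (sectioning from the free end, tension +): N_BC = 28.4 kN, N_AB = -5.1 kN.
A_AB = 396 mm².
δ_AB = -5100·730/(396·71300) = -0.1319 mm
δ_BC = 28400·573/(1680·71300) = 0.1359 mm
δ = Σδ_i = 0.003999 mm.

0.00400 mm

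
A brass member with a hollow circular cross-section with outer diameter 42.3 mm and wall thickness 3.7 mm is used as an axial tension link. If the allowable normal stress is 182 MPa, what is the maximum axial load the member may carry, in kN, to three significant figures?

A = 448.7 mm².
P_max = σ_allow · A = 182 · 448.7 = 81660 N = 81.66 kN.

81.7 kN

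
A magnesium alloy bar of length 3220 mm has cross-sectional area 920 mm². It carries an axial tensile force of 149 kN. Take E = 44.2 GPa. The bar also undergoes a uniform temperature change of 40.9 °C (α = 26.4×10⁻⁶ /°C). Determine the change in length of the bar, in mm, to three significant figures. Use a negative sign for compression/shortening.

15.3 mm

δ_mech = NL/(AE) = 149000·3220/(920·44200) = 11.8 mm.
δ_thermal = αLΔT = 26.4e-6·3220·40.9 = 3.477 mm.
δ = δ_mech + δ_thermal = 15.28 mm.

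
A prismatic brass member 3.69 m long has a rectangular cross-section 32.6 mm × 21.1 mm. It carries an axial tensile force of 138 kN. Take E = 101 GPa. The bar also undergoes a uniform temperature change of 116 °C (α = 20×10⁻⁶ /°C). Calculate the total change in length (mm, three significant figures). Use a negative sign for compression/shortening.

15.9 mm

A = 687.9 mm².
δ_mech = NL/(AE) = 138000·3690/(687.9·101000) = 7.33 mm.
δ_thermal = αLΔT = 20e-6·3690·116 = 8.561 mm.
δ = δ_mech + δ_thermal = 15.89 mm.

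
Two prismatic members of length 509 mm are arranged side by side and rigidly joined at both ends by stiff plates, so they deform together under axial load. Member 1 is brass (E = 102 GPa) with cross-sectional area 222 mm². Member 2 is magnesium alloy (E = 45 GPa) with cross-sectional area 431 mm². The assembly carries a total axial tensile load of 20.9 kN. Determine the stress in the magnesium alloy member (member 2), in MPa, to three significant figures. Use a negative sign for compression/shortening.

Equal strain + equilibrium ⇒ each member carries load in proportion to AE: A₁E₁ = 22640000 N, A₂E₂ = 19400000 N, ΣAE = 42040000 N.
σ₂ = P·E₂/ΣAE = 20900·45000/42040000 = 22.37 MPa.

22.4 MPa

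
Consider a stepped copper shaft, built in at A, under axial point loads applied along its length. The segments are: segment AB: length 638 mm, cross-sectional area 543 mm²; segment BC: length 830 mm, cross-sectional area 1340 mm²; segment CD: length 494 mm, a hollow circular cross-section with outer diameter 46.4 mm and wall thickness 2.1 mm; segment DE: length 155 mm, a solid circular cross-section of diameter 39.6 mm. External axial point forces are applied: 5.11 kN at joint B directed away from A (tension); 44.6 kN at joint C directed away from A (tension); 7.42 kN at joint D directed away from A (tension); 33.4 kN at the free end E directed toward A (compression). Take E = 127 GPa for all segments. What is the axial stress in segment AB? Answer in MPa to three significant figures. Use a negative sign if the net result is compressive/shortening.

43.7 MPa

Internal axial forces (sectioning from the free end, tension +): N_DE = -33.4 kN, N_CD = -25.98 kN, N_BC = 18.62 kN, N_AB = 23.73 kN.
σ_AB = N_AB/A_AB = 23730/543 = 43.7 MPa.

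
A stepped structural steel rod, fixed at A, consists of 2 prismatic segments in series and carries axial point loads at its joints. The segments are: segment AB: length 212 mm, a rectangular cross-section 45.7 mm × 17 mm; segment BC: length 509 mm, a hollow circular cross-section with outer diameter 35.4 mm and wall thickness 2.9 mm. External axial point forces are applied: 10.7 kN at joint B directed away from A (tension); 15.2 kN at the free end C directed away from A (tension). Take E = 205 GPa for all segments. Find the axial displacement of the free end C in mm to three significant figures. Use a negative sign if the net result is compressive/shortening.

Internal axial forces (sectioning from the free end, tension +): N_BC = 15.2 kN, N_AB = 25.9 kN.
A_AB = 776.9 mm².
A_BC = 296.1 mm².
δ_AB = 25900·212/(776.9·205000) = 0.03448 mm
δ_BC = 15200·509/(296.1·205000) = 0.1275 mm
δ = Σδ_i = 0.1619 mm.

0.162 mm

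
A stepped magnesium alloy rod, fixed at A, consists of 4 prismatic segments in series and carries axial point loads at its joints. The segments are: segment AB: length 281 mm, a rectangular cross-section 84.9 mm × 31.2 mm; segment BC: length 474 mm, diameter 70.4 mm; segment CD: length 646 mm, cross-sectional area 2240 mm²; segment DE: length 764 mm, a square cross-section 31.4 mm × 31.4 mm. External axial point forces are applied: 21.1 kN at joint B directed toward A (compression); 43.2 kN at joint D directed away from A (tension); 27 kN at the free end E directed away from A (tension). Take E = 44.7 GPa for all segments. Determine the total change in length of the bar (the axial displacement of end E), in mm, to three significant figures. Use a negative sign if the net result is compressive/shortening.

Internal axial forces (sectioning from the free end, tension +): N_DE = 27 kN, N_CD = 70.2 kN, N_BC = 70.2 kN, N_AB = 49.1 kN.
A_AB = 2649 mm².
A_BC = 3893 mm².
A_DE = 986 mm².
δ_AB = 49100·281/(2649·44700) = 0.1165 mm
δ_BC = 70200·474/(3893·44700) = 0.1912 mm
δ_CD = 70200·646/(2240·44700) = 0.4529 mm
δ_DE = 27000·764/(986·44700) = 0.468 mm
δ = Σδ_i = 1.229 mm.

1.23 mm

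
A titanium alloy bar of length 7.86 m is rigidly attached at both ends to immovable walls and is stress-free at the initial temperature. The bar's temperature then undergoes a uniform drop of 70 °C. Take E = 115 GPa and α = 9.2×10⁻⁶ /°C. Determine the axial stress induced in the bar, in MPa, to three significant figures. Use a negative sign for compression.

Free thermal expansion αLΔT = 9.2e-6 · 7860 · -70 = -5.062 mm.
The walls impose strain ε = −(-5.062)/7860 = 6.4400e-04; σ = Eε = 115000 · 6.4400e-04 = 74.06 MPa.

74.1 MPa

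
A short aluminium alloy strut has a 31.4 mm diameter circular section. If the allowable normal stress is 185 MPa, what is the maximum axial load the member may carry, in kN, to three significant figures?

143 kN

A = 774.4 mm².
P_max = σ_allow · A = 185 · 774.4 = 143300 N = 143.3 kN.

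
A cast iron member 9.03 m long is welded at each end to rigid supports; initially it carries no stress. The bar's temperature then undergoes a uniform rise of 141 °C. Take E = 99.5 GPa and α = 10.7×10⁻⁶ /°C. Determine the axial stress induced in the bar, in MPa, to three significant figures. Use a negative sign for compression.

Free thermal expansion αLΔT = 10.7e-6 · 9030 · 141 = 13.62 mm.
The walls impose strain ε = −(13.62)/9030 = -1.5087e-03; σ = Eε = 99500 · -1.5087e-03 = -150.1 MPa.

-150 MPa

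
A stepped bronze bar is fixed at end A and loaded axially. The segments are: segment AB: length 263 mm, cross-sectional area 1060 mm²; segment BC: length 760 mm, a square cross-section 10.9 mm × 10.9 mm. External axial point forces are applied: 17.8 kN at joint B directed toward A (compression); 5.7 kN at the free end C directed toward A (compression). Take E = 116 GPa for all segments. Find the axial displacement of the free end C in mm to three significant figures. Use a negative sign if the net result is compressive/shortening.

-0.365 mm

Internal axial forces (sectioning from the free end, tension +): N_BC = -5.7 kN, N_AB = -23.5 kN.
A_BC = 118.8 mm².
δ_AB = -23500·263/(1060·116000) = -0.05026 mm
δ_BC = -5700·760/(118.8·116000) = -0.3143 mm
δ = Σδ_i = -0.3646 mm.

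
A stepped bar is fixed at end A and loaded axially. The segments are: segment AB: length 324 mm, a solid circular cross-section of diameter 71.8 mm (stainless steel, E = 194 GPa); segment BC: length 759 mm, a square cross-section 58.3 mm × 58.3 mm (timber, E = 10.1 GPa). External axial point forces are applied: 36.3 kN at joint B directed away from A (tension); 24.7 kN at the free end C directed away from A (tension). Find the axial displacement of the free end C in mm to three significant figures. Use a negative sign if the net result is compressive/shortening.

Internal axial forces (sectioning from the free end, tension +): N_BC = 24.7 kN, N_AB = 61 kN.
A_AB = 4049 mm².
A_BC = 3399 mm².
δ_AB = 61000·324/(4049·194000) = 0.02516 mm
δ_BC = 24700·759/(3399·10100) = 0.5461 mm
δ = Σδ_i = 0.5713 mm.

0.571 mm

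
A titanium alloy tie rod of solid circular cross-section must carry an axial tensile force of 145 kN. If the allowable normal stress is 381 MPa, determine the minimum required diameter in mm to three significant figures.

22.0 mm

Required area A ≥ P/σ_allow = 145000/381 = 380.6 mm².
For a solid circular section, d ≥ √(4A/π) = 22.01 mm.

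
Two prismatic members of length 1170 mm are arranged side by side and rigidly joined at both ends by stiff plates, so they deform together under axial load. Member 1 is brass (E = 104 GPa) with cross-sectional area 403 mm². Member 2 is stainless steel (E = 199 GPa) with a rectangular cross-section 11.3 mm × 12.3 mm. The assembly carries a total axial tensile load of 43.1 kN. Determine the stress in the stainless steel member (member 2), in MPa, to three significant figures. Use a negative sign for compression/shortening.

123 MPa

A_2 = 139 mm².
Equal strain + equilibrium ⇒ each member carries load in proportion to AE: A₁E₁ = 41910000 N, A₂E₂ = 27660000 N, ΣAE = 69570000 N.
σ₂ = P·E₂/ΣAE = 43100·199000/69570000 = 123.3 MPa.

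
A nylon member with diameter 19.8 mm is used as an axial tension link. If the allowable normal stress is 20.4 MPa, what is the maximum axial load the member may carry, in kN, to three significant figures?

6.28 kN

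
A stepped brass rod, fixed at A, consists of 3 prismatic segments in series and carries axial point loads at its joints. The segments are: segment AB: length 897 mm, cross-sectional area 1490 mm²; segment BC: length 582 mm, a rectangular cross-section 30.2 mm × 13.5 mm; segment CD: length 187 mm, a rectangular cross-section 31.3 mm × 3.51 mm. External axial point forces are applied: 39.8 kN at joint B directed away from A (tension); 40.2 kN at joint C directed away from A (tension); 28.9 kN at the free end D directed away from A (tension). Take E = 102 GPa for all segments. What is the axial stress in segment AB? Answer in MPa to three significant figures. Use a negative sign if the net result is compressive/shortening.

Internal axial forces (sectioning from the free end, tension +): N_CD = 28.9 kN, N_BC = 69.1 kN, N_AB = 108.9 kN.
σ_AB = N_AB/A_AB = 108900/1490 = 73.09 MPa.

73.1 MPa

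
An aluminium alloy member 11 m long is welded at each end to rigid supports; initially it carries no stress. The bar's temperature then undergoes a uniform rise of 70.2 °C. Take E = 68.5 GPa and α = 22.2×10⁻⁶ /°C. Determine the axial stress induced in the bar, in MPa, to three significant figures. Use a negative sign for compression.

-107 MPa

Free thermal expansion αLΔT = 22.2e-6 · 11000 · 70.2 = 17.14 mm.
The walls impose strain ε = −(17.14)/11000 = -1.5584e-03; σ = Eε = 68500 · -1.5584e-03 = -106.8 MPa.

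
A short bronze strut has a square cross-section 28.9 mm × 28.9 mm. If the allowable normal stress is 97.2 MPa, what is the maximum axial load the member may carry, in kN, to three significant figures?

A = 835.2 mm².
P_max = σ_allow · A = 97.2 · 835.2 = 81180 N = 81.18 kN.

81.2 kN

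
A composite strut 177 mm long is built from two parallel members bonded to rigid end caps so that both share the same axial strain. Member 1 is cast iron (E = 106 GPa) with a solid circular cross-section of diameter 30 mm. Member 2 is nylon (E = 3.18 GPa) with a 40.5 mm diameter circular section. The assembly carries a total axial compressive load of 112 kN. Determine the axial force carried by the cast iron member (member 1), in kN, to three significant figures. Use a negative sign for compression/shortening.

A_1 = 706.9 mm².
A_2 = 1288 mm².
Equal strain + equilibrium ⇒ each member carries load in proportion to AE: A₁E₁ = 74930000 N, A₂E₂ = 4097000 N, ΣAE = 79020000 N.
F₁ = P·A₁E₁/ΣAE = -112000·74930000/79020000 = -106200 N.

-106 kN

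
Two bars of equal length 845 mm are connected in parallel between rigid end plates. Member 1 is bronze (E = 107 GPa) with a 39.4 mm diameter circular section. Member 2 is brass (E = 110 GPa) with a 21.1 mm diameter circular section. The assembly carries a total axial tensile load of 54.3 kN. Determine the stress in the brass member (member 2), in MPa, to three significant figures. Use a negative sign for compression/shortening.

35.4 MPa

A_1 = 1219 mm².
A_2 = 349.7 mm².
Equal strain + equilibrium ⇒ each member carries load in proportion to AE: A₁E₁ = 130500000 N, A₂E₂ = 38460000 N, ΣAE = 168900000 N.
σ₂ = P·E₂/ΣAE = 54300·110000/168900000 = 35.36 MPa.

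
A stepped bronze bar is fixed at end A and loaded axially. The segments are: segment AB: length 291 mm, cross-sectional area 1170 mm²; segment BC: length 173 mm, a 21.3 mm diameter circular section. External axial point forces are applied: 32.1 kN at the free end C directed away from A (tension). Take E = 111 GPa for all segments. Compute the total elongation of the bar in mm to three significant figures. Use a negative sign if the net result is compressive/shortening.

Internal axial forces (sectioning from the free end, tension +): N_BC = 32.1 kN, N_AB = 32.1 kN.
A_BC = 356.3 mm².
δ_AB = 32100·291/(1170·111000) = 0.07193 mm
δ_BC = 32100·173/(356.3·111000) = 0.1404 mm
δ = Σδ_i = 0.2123 mm.

0.212 mm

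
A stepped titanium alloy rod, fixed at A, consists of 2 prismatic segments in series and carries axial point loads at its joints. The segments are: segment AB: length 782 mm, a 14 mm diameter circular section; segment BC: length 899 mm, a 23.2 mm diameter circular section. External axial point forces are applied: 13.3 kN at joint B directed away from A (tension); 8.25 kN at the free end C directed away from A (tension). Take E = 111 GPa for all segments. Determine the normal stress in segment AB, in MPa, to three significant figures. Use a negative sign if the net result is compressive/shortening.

140 MPa

Internal axial forces (sectioning from the free end, tension +): N_BC = 8.25 kN, N_AB = 21.55 kN.
A_AB = 153.9 mm².
σ_AB = N_AB/A_AB = 21550/153.9 = 140 MPa.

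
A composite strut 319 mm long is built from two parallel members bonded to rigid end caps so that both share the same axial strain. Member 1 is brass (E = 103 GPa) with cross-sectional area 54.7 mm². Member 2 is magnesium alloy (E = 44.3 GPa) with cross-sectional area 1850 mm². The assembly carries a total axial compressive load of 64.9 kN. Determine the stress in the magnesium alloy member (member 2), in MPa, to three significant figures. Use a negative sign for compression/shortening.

-32.8 MPa

Equal strain + equilibrium ⇒ each member carries load in proportion to AE: A₁E₁ = 5634000 N, A₂E₂ = 81960000 N, ΣAE = 87590000 N.
σ₂ = P·E₂/ΣAE = -64900·44300/87590000 = -32.82 MPa.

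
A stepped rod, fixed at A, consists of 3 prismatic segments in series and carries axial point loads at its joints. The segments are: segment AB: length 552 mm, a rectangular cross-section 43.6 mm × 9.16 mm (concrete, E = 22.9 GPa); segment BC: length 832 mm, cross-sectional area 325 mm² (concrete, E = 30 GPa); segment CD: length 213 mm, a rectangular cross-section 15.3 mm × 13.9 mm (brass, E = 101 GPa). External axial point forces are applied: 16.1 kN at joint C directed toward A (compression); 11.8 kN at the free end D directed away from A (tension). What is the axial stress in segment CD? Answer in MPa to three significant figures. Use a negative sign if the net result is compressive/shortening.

Internal axial forces (sectioning from the free end, tension +): N_CD = 11.8 kN, N_BC = -4.3 kN, N_AB = -4.3 kN.
A_CD = 212.7 mm².
σ_CD = N_CD/A_CD = 11800/212.7 = 55.49 MPa.

55.5 MPa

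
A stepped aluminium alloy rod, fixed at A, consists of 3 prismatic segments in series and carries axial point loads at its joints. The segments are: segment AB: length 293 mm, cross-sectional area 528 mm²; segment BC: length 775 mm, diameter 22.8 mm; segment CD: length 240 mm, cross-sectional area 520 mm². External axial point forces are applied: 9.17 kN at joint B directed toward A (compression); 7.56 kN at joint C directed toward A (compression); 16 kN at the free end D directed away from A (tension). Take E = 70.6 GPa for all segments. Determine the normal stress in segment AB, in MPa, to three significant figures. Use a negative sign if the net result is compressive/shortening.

Internal axial forces (sectioning from the free end, tension +): N_CD = 16 kN, N_BC = 8.44 kN, N_AB = -0.73 kN.
σ_AB = N_AB/A_AB = -730/528 = -1.383 MPa.

-1.38 MPa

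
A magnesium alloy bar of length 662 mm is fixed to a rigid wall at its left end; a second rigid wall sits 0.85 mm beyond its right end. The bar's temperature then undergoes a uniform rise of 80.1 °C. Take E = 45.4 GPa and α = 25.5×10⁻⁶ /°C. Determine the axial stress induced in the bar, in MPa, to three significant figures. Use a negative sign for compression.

Free thermal expansion αLΔT = 25.5e-6 · 662 · 80.1 = 1.352 mm.
The walls engage after the gap closes; constrained expansion = 1.352 − 0.85 = 0.5022 mm.
The walls impose strain ε = −(0.5022)/662 = -7.5856e-04; σ = Eε = 45400 · -7.5856e-04 = -34.44 MPa.

-34.4 MPa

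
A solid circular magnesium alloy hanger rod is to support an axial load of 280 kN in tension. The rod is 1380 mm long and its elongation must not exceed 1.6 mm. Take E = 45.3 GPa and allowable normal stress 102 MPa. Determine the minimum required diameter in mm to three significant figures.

82.4 mm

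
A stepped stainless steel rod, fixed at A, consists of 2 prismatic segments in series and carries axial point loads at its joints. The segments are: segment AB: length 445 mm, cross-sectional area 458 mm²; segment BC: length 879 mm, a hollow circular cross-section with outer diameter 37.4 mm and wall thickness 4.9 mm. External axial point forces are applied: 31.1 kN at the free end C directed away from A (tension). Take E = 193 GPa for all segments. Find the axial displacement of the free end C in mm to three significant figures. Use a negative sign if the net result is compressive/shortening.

Internal axial forces (sectioning from the free end, tension +): N_BC = 31.1 kN, N_AB = 31.1 kN.
A_BC = 500.3 mm².
δ_AB = 31100·445/(458·193000) = 0.1566 mm
δ_BC = 31100·879/(500.3·193000) = 0.2831 mm
δ = Σδ_i = 0.4397 mm.

0.440 mm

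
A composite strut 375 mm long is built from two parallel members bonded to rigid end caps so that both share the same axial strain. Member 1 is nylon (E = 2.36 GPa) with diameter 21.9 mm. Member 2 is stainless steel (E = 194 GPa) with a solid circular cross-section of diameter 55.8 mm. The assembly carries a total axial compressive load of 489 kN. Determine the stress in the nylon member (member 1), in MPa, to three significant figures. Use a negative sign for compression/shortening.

-2.43 MPa

A_1 = 376.7 mm².
A_2 = 2445 mm².
Equal strain + equilibrium ⇒ each member carries load in proportion to AE: A₁E₁ = 889000 N, A₂E₂ = 474400000 N, ΣAE = 475300000 N.
σ₁ = P·E₁/ΣAE = -489000·2360/475300000 = -2.428 MPa.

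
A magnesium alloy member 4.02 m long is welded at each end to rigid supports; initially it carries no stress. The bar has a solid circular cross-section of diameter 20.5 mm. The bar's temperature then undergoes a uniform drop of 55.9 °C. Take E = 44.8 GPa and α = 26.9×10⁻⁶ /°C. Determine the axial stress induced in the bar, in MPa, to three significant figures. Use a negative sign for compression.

67.4 MPa

Free thermal expansion αLΔT = 26.9e-6 · 4020 · -55.9 = -6.045 mm.
The walls impose strain ε = −(-6.045)/4020 = 1.5037e-03; σ = Eε = 44800 · 1.5037e-03 = 67.37 MPa.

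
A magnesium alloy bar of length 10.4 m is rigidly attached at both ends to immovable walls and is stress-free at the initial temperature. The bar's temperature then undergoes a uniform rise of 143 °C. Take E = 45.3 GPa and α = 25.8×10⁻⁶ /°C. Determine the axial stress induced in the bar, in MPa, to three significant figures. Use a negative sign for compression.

-167 MPa

Free thermal expansion αLΔT = 25.8e-6 · 10400 · 143 = 38.37 mm.
The walls impose strain ε = −(38.37)/10400 = -3.6894e-03; σ = Eε = 45300 · -3.6894e-03 = -167.1 MPa.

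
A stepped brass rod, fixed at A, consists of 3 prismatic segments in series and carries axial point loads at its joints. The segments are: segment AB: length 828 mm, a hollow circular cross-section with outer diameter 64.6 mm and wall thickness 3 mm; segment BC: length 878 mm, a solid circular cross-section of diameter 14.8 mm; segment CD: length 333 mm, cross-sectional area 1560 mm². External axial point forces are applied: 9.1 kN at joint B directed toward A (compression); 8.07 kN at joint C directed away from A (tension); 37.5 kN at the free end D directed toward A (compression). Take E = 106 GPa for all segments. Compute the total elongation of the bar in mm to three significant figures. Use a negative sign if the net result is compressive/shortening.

Internal axial forces (sectioning from the free end, tension +): N_CD = -37.5 kN, N_BC = -29.43 kN, N_AB = -38.53 kN.
A_AB = 580.6 mm².
A_BC = 172 mm².
δ_AB = -38530·828/(580.6·106000) = -0.5184 mm
δ_BC = -29430·878/(172·106000) = -1.417 mm
δ_CD = -37500·333/(1560·106000) = -0.07552 mm
δ = Σδ_i = -2.011 mm.

-2.01 mm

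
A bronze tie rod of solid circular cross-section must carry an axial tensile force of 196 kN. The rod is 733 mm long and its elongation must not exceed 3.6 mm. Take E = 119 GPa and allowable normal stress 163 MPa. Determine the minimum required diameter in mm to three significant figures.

39.1 mm

Required area A ≥ P/σ_allow = 196000/163 = 1202 mm².
For a solid circular section, d ≥ √(4A/π) = 39.13 mm.
Elongation limit: A ≥ PL/(Eδ_allow) = 196000·733/(119000·3.6) = 335.4 mm² ⇒ d ≥ 20.66 mm.
The stress limit governs.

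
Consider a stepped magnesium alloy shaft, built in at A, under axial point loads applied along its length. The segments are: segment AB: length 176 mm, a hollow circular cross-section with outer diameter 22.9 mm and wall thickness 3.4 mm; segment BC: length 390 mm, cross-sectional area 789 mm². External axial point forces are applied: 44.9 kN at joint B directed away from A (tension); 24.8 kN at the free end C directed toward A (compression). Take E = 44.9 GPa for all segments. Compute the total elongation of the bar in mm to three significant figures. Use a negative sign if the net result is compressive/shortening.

0.105 mm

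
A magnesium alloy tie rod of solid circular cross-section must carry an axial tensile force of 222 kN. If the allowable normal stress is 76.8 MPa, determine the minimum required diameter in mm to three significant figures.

Required area A ≥ P/σ_allow = 222000/76.8 = 2891 mm².
For a solid circular section, d ≥ √(4A/π) = 60.67 mm.

60.7 mm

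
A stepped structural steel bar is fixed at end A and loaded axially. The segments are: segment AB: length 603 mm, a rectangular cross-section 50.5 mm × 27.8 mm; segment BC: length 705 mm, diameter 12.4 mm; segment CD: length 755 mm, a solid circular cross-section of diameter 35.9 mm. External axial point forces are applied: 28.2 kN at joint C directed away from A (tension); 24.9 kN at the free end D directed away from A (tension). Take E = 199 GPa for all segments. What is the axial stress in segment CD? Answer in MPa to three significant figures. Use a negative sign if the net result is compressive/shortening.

Internal axial forces (sectioning from the free end, tension +): N_CD = 24.9 kN, N_BC = 53.1 kN, N_AB = 53.1 kN.
A_CD = 1012 mm².
σ_CD = N_CD/A_CD = 24900/1012 = 24.6 MPa.

24.6 MPa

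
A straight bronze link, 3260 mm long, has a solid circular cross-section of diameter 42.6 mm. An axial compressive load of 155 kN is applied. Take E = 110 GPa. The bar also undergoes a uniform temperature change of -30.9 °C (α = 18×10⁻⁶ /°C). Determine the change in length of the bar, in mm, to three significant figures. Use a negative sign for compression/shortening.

-5.04 mm

A = 1425 mm².
δ_mech = NL/(AE) = -155000·3260/(1425·110000) = -3.223 mm.
δ_thermal = αLΔT = 18e-6·3260·-30.9 = -1.813 mm.
δ = δ_mech + δ_thermal = -5.036 mm.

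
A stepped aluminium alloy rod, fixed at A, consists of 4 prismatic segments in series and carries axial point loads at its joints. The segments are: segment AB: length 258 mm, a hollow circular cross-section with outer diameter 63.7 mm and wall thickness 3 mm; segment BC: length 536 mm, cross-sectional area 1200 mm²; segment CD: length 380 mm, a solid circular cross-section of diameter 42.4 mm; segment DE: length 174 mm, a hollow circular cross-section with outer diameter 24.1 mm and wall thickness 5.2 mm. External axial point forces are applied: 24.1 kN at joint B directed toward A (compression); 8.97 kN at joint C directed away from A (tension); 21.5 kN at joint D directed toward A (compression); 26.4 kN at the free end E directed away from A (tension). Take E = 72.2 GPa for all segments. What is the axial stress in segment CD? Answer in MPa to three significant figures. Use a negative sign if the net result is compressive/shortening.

Internal axial forces (sectioning from the free end, tension +): N_DE = 26.4 kN, N_CD = 4.9 kN, N_BC = 13.87 kN, N_AB = -10.23 kN.
A_CD = 1412 mm².
σ_CD = N_CD/A_CD = 4900/1412 = 3.47 MPa.

3.47 MPa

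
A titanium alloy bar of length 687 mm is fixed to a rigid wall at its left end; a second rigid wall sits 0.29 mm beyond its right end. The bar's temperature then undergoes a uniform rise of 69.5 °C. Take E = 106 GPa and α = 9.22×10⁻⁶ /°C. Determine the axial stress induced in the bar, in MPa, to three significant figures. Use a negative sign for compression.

-23.2 MPa

Free thermal expansion αLΔT = 9.22e-6 · 687 · 69.5 = 0.4402 mm.
The walls engage after the gap closes; constrained expansion = 0.4402 − 0.29 = 0.1502 mm.
The walls impose strain ε = −(0.1502)/687 = -2.1866e-04; σ = Eε = 106000 · -2.1866e-04 = -23.18 MPa.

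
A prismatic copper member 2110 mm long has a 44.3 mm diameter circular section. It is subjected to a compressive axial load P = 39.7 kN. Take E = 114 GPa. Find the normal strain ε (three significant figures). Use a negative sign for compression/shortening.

A = 1541 mm².
σ = N/A = -25.76 MPa; ε = σ/E = -25.76/114000 = -2.259e-04.

-2.26e-04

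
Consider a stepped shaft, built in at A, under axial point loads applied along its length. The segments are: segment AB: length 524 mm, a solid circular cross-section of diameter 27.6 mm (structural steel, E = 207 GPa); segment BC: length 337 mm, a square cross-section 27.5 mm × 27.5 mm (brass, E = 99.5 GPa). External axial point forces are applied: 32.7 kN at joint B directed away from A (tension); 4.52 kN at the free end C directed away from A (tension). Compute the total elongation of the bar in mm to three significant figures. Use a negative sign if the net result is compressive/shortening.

Internal axial forces (sectioning from the free end, tension +): N_BC = 4.52 kN, N_AB = 37.22 kN.
A_AB = 598.3 mm².
A_BC = 756.2 mm².
δ_AB = 37220·524/(598.3·207000) = 0.1575 mm
δ_BC = 4520·337/(756.2·99500) = 0.02024 mm
δ = Σδ_i = 0.1777 mm.

0.178 mm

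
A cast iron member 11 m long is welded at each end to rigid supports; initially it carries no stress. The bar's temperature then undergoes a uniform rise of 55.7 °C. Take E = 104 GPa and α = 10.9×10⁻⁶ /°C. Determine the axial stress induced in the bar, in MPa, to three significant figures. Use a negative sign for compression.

-63.1 MPa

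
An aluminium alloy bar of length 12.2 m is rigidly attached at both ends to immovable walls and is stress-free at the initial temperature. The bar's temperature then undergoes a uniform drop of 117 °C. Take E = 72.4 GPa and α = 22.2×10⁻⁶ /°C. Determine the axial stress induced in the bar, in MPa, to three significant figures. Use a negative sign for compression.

188 MPa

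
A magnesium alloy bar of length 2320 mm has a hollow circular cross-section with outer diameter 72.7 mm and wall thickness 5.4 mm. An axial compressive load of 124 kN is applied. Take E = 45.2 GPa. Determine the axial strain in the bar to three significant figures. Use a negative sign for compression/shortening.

-0.00240

A = 1142 mm².
σ = N/A = -108.6 MPa; ε = σ/E = -108.6/45200 = -2.403e-03.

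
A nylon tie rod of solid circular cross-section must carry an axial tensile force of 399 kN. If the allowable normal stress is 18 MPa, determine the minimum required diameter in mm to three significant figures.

168 mm

Required area A ≥ P/σ_allow = 399000/18 = 22170 mm².
For a solid circular section, d ≥ √(4A/π) = 168 mm.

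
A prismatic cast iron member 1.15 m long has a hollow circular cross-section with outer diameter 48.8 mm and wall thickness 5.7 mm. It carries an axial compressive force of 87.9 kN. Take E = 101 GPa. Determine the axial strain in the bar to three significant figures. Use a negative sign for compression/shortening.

-0.00113

A = 771.8 mm².
σ = N/A = -113.9 MPa; ε = σ/E = -113.9/101000 = -1.128e-03.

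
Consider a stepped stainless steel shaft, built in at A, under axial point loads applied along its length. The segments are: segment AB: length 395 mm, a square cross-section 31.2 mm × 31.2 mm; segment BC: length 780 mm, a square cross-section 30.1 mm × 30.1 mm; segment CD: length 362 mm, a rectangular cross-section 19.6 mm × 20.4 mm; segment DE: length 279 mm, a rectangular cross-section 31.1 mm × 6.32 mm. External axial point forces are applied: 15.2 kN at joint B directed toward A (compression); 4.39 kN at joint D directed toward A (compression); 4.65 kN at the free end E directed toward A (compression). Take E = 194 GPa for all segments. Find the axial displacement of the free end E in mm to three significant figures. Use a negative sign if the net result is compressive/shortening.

-0.167 mm

Internal axial forces (sectioning from the free end, tension +): N_DE = -4.65 kN, N_CD = -9.04 kN, N_BC = -9.04 kN, N_AB = -24.24 kN.
A_AB = 973.4 mm².
A_BC = 906 mm².
A_CD = 399.8 mm².
A_DE = 196.6 mm².
δ_AB = -24240·395/(973.4·194000) = -0.0507 mm
δ_BC = -9040·780/(906·194000) = -0.04012 mm
δ_CD = -9040·362/(399.8·194000) = -0.04219 mm
δ_DE = -4650·279/(196.6·194000) = -0.03402 mm
δ = Σδ_i = -0.167 mm.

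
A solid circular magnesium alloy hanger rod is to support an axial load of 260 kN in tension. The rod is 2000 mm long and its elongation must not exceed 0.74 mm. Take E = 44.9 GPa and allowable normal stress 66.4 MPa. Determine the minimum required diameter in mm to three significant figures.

Required area A ≥ P/σ_allow = 260000/66.4 = 3916 mm².
For a solid circular section, d ≥ √(4A/π) = 70.61 mm.
Elongation limit: A ≥ PL/(Eδ_allow) = 260000·2000/(44900·0.74) = 15650 mm² ⇒ d ≥ 141.2 mm.
The elongation limit governs.

141 mm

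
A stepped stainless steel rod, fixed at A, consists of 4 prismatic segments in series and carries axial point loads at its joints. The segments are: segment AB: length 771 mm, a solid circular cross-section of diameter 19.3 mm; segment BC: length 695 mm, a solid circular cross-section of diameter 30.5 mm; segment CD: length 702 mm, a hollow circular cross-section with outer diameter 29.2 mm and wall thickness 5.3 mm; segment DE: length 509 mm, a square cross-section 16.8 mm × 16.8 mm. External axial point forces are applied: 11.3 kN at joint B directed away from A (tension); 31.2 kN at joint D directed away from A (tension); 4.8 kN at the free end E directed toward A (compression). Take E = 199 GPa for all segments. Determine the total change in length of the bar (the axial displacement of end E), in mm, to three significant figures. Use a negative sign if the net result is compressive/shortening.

0.816 mm

Internal axial forces (sectioning from the free end, tension +): N_DE = -4.8 kN, N_CD = 26.4 kN, N_BC = 26.4 kN, N_AB = 37.7 kN.
A_AB = 292.6 mm².
A_BC = 730.6 mm².
A_CD = 397.9 mm².
A_DE = 282.2 mm².
δ_AB = 37700·771/(292.6·199000) = 0.4993 mm
δ_BC = 26400·695/(730.6·199000) = 0.1262 mm
δ_CD = 26400·702/(397.9·199000) = 0.234 mm
δ_DE = -4800·509/(282.2·199000) = -0.0435 mm
δ = Σδ_i = 0.816 mm.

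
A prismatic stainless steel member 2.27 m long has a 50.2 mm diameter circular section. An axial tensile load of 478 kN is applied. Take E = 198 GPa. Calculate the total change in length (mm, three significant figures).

2.77 mm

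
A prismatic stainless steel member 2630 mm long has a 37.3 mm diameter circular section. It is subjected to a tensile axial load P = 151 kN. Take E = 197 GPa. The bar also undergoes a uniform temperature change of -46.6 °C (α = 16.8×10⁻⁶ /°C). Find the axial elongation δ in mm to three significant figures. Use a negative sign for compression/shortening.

-0.214 mm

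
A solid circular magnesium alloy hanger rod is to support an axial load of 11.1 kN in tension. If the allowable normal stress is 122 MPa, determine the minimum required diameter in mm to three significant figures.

10.8 mm

Required area A ≥ P/σ_allow = 11100/122 = 90.98 mm².
For a solid circular section, d ≥ √(4A/π) = 10.76 mm.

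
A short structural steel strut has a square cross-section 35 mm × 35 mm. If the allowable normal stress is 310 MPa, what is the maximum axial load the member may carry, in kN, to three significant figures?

380 kN

A = 1225 mm².
P_max = σ_allow · A = 310 · 1225 = 379800 N = 379.8 kN.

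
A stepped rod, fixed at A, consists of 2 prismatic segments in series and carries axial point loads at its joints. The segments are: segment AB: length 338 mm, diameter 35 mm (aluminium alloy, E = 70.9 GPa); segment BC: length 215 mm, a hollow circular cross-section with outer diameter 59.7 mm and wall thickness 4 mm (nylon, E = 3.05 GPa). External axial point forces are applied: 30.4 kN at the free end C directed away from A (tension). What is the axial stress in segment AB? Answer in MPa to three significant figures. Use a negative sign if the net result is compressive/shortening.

Internal axial forces (sectioning from the free end, tension +): N_BC = 30.4 kN, N_AB = 30.4 kN.
A_AB = 962.1 mm².
σ_AB = N_AB/A_AB = 30400/962.1 = 31.6 MPa.

31.6 MPa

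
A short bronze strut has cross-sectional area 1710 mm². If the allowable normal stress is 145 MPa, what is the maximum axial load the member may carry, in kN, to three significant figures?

248 kN

P_max = σ_allow · A = 145 · 1710 = 248000 N = 247.9 kN.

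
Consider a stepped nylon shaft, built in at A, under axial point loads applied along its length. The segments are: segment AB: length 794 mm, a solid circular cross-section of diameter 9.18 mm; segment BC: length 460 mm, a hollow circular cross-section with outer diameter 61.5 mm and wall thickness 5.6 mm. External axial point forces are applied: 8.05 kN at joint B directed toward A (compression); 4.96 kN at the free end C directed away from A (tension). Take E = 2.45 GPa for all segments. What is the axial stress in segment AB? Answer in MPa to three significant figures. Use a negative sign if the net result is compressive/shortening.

-46.7 MPa

Internal axial forces (sectioning from the free end, tension +): N_BC = 4.96 kN, N_AB = -3.09 kN.
A_AB = 66.19 mm².
σ_AB = N_AB/A_AB = -3090/66.19 = -46.69 MPa.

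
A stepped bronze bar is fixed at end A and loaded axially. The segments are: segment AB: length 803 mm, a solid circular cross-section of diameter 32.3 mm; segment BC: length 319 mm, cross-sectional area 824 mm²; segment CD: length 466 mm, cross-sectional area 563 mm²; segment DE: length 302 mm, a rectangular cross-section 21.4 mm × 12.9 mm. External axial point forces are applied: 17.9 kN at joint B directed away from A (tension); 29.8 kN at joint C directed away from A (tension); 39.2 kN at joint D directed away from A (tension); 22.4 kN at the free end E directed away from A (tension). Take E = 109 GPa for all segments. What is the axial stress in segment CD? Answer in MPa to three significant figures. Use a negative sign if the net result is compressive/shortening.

109 MPa

Internal axial forces (sectioning from the free end, tension +): N_DE = 22.4 kN, N_CD = 61.6 kN, N_BC = 91.4 kN, N_AB = 109.3 kN.
σ_CD = N_CD/A_CD = 61600/563 = 109.4 MPa.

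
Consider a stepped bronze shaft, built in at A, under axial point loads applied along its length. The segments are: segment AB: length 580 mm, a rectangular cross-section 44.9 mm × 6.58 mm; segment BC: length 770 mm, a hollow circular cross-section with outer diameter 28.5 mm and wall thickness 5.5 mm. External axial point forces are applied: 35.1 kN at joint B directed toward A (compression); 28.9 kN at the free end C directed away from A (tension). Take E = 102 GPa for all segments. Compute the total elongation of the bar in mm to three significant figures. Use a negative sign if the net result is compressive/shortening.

0.430 mm

Internal axial forces (sectioning from the free end, tension +): N_BC = 28.9 kN, N_AB = -6.2 kN.
A_AB = 295.4 mm².
A_BC = 397.4 mm².
δ_AB = -6200·580/(295.4·102000) = -0.1193 mm
δ_BC = 28900·770/(397.4·102000) = 0.549 mm
δ = Σδ_i = 0.4296 mm.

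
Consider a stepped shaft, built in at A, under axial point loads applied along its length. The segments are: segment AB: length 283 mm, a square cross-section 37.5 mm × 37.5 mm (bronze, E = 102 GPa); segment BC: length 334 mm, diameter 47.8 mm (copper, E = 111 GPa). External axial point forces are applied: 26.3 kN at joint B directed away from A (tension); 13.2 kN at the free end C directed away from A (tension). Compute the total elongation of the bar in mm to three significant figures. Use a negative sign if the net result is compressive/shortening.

0.100 mm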